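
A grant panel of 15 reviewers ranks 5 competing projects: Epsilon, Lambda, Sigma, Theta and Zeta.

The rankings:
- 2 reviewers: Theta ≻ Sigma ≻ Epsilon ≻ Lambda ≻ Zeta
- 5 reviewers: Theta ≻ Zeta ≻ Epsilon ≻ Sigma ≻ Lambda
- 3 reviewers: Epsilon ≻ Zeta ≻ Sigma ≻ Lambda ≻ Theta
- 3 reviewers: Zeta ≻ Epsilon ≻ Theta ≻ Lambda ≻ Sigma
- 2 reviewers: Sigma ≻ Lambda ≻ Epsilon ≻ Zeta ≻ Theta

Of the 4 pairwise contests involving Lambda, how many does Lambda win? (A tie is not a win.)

Lambda against each rival (15 reviewers):
Lambda vs Epsilon: Epsilon, 13–2.
Lambda vs Sigma: Lambda preferred on 3 ballots; Sigma wins 12–3.
Lambda vs Theta: Theta, 10–5.
Lambda vs Zeta: 4 to 11, Zeta.
Lambda beats no one; loses to Epsilon, Sigma, Theta, Zeta — 0 pairwise wins.

0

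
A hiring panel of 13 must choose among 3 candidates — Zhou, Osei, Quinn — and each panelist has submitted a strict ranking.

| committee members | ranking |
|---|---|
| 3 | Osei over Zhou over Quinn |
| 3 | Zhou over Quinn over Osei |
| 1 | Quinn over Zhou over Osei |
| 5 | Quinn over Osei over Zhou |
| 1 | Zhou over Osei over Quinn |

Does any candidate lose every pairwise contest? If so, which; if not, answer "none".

none

Head-to-head results (13 committee members):
Zhou–Osei: Osei 8–5.
Zhou vs Quinn: 3+3+1 = 7 for Zhou, 6 for Quinn — Zhou by 7–6.
Osei vs Quinn: 3+1 = 4 for Osei, 9 for Quinn — Quinn by 9–4.
No candidate is winless: Zhou beats Quinn; Osei beats Zhou; Quinn beats Osei. There is no Condorcet loser.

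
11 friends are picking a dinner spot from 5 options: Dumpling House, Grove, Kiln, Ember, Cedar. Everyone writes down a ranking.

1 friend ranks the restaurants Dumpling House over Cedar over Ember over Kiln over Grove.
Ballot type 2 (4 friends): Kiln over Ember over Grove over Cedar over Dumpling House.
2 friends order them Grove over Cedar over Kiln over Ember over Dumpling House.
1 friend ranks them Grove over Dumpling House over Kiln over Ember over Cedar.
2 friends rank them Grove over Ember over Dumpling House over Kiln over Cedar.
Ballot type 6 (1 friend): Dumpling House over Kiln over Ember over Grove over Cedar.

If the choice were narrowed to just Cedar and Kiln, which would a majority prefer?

Ballots ranking Cedar above Kiln: 1 + 2 = 3.
Ballots ranking Kiln above Cedar: 11 − 3 = 8.
Kiln wins the head-to-head 8–3.

Kiln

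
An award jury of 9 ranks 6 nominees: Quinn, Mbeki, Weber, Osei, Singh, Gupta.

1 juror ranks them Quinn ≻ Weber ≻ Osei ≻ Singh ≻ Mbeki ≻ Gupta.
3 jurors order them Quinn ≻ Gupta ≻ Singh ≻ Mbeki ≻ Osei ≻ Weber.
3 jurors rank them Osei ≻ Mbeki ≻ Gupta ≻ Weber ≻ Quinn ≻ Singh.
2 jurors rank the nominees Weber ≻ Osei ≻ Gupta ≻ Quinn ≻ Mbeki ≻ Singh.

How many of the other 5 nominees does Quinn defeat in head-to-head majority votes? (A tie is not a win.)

2

Quinn against each rival (9 jurors):
Quinn–Mbeki: Quinn 6–3.
Quinn vs Weber: 1+3 = 4 for Quinn, 5 for Weber — Weber by 5–4.
Quinn vs Osei: Osei, 5–4.
Quinn vs Singh: 1+3+3+2 = 9 for Quinn, 0 for Singh — Quinn by 9–0.
Quinn–Gupta: Gupta 5–4.
Quinn beats Mbeki, Singh; loses to Weber, Osei, Gupta — 2 pairwise wins.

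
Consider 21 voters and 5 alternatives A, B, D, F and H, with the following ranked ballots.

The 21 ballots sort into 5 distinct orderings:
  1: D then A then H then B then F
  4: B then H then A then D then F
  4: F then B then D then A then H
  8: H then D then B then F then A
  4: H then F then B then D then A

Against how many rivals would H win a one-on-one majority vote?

4

H against each rival (21 voters):
H vs A: H preferred on 4+8+4 = 16 ballots; H wins 16–5.
H vs B: H wins 13–8.
H vs D: H wins 16–5.
H vs F: 17 to 4, H.
H beats A, B, D, F — 4 pairwise wins.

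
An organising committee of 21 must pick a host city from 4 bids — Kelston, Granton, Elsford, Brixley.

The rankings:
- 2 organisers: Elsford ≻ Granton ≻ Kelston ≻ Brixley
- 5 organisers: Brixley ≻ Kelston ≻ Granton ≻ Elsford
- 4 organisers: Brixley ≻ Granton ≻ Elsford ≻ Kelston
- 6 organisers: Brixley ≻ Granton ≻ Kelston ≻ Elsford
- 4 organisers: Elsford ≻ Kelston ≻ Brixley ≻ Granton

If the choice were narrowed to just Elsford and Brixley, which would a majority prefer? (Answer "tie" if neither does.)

Ballots ranking Elsford above Brixley: 2 + 4 = 6.
Ballots ranking Brixley above Elsford: 21 − 6 = 15.
Brixley wins the head-to-head 15–6.

Brixley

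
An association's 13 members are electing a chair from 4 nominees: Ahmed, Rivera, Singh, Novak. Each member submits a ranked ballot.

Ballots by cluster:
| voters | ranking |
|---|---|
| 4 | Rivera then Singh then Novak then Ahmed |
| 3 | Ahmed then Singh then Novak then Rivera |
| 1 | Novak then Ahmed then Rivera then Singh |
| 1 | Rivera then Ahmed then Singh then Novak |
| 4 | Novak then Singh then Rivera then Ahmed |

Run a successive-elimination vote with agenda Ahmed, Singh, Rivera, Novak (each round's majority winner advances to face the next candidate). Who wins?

Round 1: Ahmed vs Singh — 5–8, Singh advances.
Round 2: Singh vs Rivera — 7–6, Singh advances.
Round 3: Singh vs Novak — 8–5, Singh advances.
The agenda winner is Singh.

Singh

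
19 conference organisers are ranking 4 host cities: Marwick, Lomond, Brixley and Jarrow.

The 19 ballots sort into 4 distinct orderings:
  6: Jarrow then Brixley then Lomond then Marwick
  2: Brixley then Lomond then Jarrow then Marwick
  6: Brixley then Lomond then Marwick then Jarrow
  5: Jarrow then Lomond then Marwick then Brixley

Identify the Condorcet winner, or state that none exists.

Jarrow

Pairwise majorities:
Marwick vs Lomond: Marwick is ranked higher on 0 ballots, Lomond on 19. Lomond wins 19–0.
Marwick vs Brixley: 5 for Marwick, 14 for Brixley — Brixley by 14–5.
Marwick vs Jarrow: Jarrow, 13–6.
Lomond vs Brixley: Brixley wins 14–5.
Lomond vs Jarrow: Lomond preferred on 2+6 = 8 ballots; Jarrow wins 11–8.
Brixley vs Jarrow: Brixley preferred on 2+6 = 8 ballots; Jarrow wins 11–8.
Jarrow wins every pairwise contest, so Jarrow is the Condorcet winner.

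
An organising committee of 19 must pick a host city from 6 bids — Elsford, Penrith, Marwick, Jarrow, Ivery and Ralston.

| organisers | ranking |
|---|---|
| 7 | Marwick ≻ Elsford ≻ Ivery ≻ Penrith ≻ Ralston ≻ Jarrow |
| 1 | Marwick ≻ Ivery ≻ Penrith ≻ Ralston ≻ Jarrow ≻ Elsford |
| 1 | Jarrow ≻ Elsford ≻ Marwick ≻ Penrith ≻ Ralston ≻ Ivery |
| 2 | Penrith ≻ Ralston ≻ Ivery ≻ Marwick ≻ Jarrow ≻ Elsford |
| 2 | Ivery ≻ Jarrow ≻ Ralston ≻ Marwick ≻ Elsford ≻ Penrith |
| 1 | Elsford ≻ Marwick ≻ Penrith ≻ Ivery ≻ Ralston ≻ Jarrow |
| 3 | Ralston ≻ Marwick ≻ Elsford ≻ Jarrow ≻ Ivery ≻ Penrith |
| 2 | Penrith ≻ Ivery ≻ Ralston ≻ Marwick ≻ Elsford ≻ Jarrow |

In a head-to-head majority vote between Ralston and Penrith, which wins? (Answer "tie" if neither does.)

Penrith

Ballots ranking Ralston above Penrith: 2 + 3 = 5.
Ballots ranking Penrith above Ralston: 19 − 5 = 14.
Penrith wins the head-to-head 14–5.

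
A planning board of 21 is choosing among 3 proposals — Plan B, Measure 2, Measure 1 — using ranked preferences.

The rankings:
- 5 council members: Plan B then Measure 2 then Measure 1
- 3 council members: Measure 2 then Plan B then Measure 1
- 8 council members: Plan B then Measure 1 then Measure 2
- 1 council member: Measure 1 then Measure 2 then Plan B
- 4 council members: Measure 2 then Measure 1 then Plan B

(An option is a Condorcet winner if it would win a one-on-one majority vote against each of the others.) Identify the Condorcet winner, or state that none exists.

Plan B

Head-to-head results (21 council members):
Plan B vs Measure 2: 5+8 = 13 for Plan B, 8 for Measure 2 — Plan B by 13–8.
Plan B vs Measure 1: Plan B preferred on 5+3+8 = 16 ballots; Plan B wins 16–5.
Measure 2 vs Measure 1: Measure 2 preferred on 5+3+4 = 12 ballots; Measure 2 wins 12–9.
Plan B defeats every rival head-to-head and is the Condorcet winner.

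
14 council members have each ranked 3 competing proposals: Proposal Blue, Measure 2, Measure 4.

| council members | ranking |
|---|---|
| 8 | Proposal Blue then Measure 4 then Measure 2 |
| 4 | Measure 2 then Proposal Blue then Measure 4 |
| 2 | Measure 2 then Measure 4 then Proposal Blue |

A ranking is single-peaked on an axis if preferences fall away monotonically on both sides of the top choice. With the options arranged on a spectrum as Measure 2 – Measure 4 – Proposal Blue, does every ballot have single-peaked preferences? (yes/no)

no

Axis positions: Measure 2=1, Measure 4=2, Proposal Blue=3.
Group 1 (peak Proposal Blue at position 3): ranking walks positions 3-2-1, expanding outward from the peak — single-peaked.
Group 2: ranking walks positions 1-3-2; Proposal Blue is ranked above Measure 4 even though Measure 4 lies between Proposal Blue and the peak Measure 2 on the axis — preferences dip and rise again. Not single-peaked.
Group 3 (peak Measure 2 at position 1): ranking walks positions 1-2-3, expanding outward from the peak — single-peaked.
Group 2 violates single-peakedness, so the profile is not single-peaked on this axis.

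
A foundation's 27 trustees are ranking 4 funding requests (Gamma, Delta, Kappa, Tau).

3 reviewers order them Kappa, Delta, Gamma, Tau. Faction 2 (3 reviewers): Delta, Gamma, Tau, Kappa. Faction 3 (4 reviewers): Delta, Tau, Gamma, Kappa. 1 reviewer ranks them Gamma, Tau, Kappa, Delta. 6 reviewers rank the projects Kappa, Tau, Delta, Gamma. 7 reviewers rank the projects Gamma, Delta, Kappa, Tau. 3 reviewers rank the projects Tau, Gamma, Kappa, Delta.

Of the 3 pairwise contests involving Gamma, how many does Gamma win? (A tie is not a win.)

2

Gamma against each rival (27 reviewers):
Gamma vs Delta: 11 to 16, Delta.
Gamma vs Kappa: Gamma preferred on 3+4+1+7+3 = 18 ballots; Gamma wins 18–9.
Gamma vs Tau: Gamma preferred on 3+3+1+7 = 14 ballots; Gamma wins 14–13.
Gamma beats Kappa, Tau; loses to Delta — 2 pairwise wins.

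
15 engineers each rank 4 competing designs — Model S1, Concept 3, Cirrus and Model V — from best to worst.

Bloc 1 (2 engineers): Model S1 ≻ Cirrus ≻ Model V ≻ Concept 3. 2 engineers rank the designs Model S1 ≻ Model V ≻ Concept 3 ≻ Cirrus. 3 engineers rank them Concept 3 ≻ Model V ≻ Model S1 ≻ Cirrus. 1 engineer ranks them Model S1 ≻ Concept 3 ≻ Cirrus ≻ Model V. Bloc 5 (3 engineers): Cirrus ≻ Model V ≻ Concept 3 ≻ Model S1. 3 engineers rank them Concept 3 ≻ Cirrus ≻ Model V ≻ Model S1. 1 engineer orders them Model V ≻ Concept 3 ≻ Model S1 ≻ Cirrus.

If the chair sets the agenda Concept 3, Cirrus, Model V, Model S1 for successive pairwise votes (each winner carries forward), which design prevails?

Model V

Round 1: Concept 3 vs Cirrus — 10–5, Concept 3 advances.
Round 2: Concept 3 vs Model V — 7–8, Model V advances.
Round 3: Model V vs Model S1 — 10–5, Model V advances.
The agenda winner is Model V.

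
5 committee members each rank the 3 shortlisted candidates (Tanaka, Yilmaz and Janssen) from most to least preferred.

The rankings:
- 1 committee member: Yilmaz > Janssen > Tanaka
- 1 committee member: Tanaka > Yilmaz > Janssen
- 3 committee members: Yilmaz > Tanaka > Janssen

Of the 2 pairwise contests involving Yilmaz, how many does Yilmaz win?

2

Yilmaz against each rival (5 committee members):
Yilmaz vs Tanaka: Yilmaz preferred on 1+3 = 4 ballots; Yilmaz wins 4–1.
Yilmaz–Janssen: Yilmaz 5–0.
Yilmaz beats Tanaka, Janssen — 2 pairwise wins.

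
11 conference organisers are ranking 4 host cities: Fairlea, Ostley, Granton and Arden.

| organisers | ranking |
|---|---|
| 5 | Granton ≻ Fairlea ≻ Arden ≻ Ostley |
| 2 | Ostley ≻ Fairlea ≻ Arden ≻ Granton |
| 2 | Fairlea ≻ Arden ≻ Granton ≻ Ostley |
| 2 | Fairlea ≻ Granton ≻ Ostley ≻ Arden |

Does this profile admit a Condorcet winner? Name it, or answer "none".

Head-to-head results (11 organisers):
Fairlea vs Ostley: 5+2+2 = 9 for Fairlea, 2 for Ostley — Fairlea by 9–2.
Fairlea vs Granton: 6 to 5, Fairlea.
Fairlea vs Arden: Fairlea preferred on 5+2+2+2 = 11 ballots; Fairlea wins 11–0.
Ostley vs Granton: 2 for Ostley, 9 for Granton — Granton by 9–2.
Ostley vs Arden: 4 to 7, Arden.
Granton vs Arden: 5+2 = 7 for Granton, 4 for Arden — Granton by 7–4.
Fairlea beats each of Ostley, Granton, Arden — Fairlea is the Condorcet winner.

Fairlea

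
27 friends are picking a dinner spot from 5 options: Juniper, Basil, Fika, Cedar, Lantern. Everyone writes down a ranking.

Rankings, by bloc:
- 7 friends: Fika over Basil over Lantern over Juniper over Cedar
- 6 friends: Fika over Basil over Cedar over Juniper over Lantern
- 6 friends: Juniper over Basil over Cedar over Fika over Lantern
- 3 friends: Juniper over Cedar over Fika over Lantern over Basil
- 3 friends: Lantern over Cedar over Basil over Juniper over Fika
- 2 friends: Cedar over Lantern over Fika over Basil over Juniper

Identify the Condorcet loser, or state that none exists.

Head-to-head results (27 friends):
Juniper–Basil: Basil 18–9.
Juniper vs Fika: 6+3+3 = 12 for Juniper, 15 for Fika — Fika by 15–12.
Juniper vs Cedar: Juniper wins 16–11.
Juniper vs Lantern: Juniper preferred on 6+6+3 = 15 ballots; Juniper wins 15–12.
Basil vs Fika: Fika wins 18–9.
Basil vs Cedar: Basil is ranked higher on 7+6+6 = 19 ballots, Cedar on 8. Basil wins 19–8.
Basil vs Lantern: 19 to 8, Basil.
Fika vs Cedar: Cedar wins 14–13.
Fika vs Lantern: Fika, 22–5.
Cedar–Lantern: Cedar 17–10.
Lantern is beaten in every head-to-head and is the Condorcet loser.

Lantern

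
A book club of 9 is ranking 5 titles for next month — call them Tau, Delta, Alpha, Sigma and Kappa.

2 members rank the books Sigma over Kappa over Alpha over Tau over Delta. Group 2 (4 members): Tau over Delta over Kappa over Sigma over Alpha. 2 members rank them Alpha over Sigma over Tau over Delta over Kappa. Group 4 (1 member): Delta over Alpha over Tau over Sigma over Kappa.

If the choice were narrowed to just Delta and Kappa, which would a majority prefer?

Delta

Ballots ranking Delta above Kappa: 4 + 2 + 1 = 7.
Ballots ranking Kappa above Delta: 9 − 7 = 2.
Delta wins the head-to-head 7–2.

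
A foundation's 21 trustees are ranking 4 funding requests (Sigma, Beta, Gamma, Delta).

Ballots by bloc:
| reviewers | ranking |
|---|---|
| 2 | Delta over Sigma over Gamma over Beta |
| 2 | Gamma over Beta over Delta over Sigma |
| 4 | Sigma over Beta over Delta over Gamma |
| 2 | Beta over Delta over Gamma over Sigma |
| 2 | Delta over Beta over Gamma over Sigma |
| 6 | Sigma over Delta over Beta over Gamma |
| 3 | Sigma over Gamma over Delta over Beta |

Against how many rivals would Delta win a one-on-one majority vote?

Delta against each rival (21 reviewers):
Delta vs Sigma: Sigma wins 13–8.
Delta vs Beta: Delta wins 13–8.
Delta vs Gamma: 16 to 5, Delta.
Delta beats Beta, Gamma; loses to Sigma — 2 pairwise wins.

2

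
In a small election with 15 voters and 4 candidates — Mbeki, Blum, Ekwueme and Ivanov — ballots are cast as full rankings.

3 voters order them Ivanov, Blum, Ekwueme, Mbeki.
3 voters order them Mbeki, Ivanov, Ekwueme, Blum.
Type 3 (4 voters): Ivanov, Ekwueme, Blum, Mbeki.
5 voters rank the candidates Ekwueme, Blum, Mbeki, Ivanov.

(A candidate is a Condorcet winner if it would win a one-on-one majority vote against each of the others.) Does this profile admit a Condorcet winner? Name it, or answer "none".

Pairwise majorities:
Mbeki vs Blum: Blum, 12–3.
Mbeki–Ekwueme: Ekwueme 12–3.
Mbeki vs Ivanov: Mbeki wins 8–7.
Blum vs Ekwueme: Ekwueme, 12–3.
Blum vs Ivanov: Ivanov, 10–5.
Ekwueme vs Ivanov: Ivanov, 10–5.
Each candidate drops at least one matchup (Mbeki loses to Blum; Blum loses to Ekwueme; Ekwueme loses to Ivanov; Ivanov loses to Mbeki); the cycle Mbeki beats Ivanov beats Blum beats Mbeki rules out a Condorcet winner.

none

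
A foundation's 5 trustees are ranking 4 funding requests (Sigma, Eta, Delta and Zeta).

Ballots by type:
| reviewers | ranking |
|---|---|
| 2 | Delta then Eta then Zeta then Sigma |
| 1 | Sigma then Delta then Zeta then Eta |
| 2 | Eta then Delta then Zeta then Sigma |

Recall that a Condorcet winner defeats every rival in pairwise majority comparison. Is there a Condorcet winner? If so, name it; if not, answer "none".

Delta

Pairwise majorities:
Sigma vs Eta: 1 for Sigma, 4 for Eta — Eta by 4–1.
Sigma vs Delta: Sigma is ranked higher on 1 ballot, Delta on 4. Delta wins 4–1.
Sigma vs Zeta: 1 for Sigma, 4 for Zeta — Zeta by 4–1.
Eta vs Delta: 2 for Eta, 3 for Delta — Delta by 3–2.
Eta vs Zeta: 2+2 = 4 for Eta, 1 for Zeta — Eta by 4–1.
Delta vs Zeta: Delta preferred on 2+1+2 = 5 ballots; Delta wins 5–0.
Delta wins every pairwise contest, so Delta is the Condorcet winner.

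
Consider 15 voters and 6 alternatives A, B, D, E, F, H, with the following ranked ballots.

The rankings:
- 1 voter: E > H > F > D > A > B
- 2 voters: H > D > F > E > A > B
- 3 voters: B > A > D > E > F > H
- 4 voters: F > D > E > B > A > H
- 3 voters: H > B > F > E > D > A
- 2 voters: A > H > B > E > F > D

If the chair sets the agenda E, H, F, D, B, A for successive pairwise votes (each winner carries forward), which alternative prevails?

B

Round 1: E vs H — 8–7, E advances.
Round 2: E vs F — 6–9, F advances.
Round 3: F vs D — 10–5, F advances.
Round 4: F vs B — 7–8, B advances.
Round 5: B vs A — 10–5, B advances.
The agenda winner is B.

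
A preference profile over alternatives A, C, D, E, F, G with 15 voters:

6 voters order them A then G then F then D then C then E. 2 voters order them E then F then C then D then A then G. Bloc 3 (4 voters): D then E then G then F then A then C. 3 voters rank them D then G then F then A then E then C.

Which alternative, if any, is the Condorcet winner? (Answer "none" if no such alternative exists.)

Head-to-head results (15 voters):
A vs C: A wins 13–2.
A–D: D 9–6.
A vs E: A wins 9–6.
A–F: F 9–6.
A–G: A 8–7.
C vs D: D, 13–2.
C–E: E 9–6.
C–F: F 15–0.
C vs G: G wins 13–2.
D vs E: D, 13–2.
D–F: F 8–7.
D vs G: D wins 9–6.
E vs F: F, 9–6.
E vs G: G wins 9–6.
F vs G: G wins 13–2.
Each alternative drops at least one matchup (A loses to D; C loses to A; D loses to F; E loses to A; F loses to G; G loses to A); the cycle A → G → F → A rules out a Condorcet winner.

none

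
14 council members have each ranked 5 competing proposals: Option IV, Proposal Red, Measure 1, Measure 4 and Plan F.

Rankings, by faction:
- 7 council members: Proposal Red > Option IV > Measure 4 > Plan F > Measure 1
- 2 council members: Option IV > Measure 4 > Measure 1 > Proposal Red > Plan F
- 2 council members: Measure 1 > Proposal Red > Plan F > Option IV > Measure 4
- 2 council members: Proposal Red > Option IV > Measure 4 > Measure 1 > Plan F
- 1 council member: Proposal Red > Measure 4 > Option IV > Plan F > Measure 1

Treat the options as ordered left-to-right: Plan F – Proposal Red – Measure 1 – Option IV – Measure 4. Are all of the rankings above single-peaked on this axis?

no

Axis positions: Plan F=1, Proposal Red=2, Measure 1=3, Option IV=4, Measure 4=5.
Faction 1: ranking walks positions 2-4-5-1-3; Option IV is ranked above Measure 1 even though Measure 1 lies between Option IV and the peak Proposal Red on the axis — preferences dip and rise again. Not single-peaked.
Faction 2 (peak Option IV at position 4): ranking walks positions 4-5-3-2-1, expanding outward from the peak — single-peaked.
Faction 3 (peak Measure 1 at position 3): ranking walks positions 3-2-1-4-5, expanding outward from the peak — single-peaked.
Faction 4: ranking walks positions 2-4-5-3-1; Option IV is ranked above Measure 1 even though Measure 1 lies between Option IV and the peak Proposal Red on the axis — preferences dip and rise again. Not single-peaked.
Faction 5: ranking walks positions 2-5-4-1-3; Measure 4 is ranked above Measure 1 even though Measure 1 lies between Measure 4 and the peak Proposal Red on the axis — preferences dip and rise again. Not single-peaked.
Faction 1 violates single-peakedness, so the profile is not single-peaked on this axis.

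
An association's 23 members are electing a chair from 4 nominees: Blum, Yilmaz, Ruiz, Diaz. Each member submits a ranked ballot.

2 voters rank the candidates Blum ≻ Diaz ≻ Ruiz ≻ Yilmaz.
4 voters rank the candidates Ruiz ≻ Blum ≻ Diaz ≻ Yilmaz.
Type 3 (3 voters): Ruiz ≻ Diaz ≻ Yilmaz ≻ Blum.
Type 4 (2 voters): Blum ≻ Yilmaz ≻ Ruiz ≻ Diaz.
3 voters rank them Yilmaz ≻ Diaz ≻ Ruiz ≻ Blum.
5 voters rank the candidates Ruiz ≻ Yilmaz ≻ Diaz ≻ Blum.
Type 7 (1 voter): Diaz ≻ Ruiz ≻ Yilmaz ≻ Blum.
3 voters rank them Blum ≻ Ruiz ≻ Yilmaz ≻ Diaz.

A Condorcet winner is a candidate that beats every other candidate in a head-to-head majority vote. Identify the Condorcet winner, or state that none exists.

Ruiz

Pairwise majorities:
Blum vs Yilmaz: 2+4+2+3 = 11 for Blum, 12 for Yilmaz — Yilmaz by 12–11.
Blum vs Ruiz: 7 to 16, Ruiz.
Blum vs Diaz: Blum is ranked higher on 2+4+2+3 = 11 ballots, Diaz on 12. Diaz wins 12–11.
Yilmaz vs Ruiz: Yilmaz preferred on 2+3 = 5 ballots; Ruiz wins 18–5.
Yilmaz vs Diaz: 13 to 10, Yilmaz.
Ruiz vs Diaz: Ruiz preferred on 4+3+2+5+3 = 17 ballots; Ruiz wins 17–6.
Ruiz beats each of Blum, Yilmaz, Diaz — Ruiz is the Condorcet winner.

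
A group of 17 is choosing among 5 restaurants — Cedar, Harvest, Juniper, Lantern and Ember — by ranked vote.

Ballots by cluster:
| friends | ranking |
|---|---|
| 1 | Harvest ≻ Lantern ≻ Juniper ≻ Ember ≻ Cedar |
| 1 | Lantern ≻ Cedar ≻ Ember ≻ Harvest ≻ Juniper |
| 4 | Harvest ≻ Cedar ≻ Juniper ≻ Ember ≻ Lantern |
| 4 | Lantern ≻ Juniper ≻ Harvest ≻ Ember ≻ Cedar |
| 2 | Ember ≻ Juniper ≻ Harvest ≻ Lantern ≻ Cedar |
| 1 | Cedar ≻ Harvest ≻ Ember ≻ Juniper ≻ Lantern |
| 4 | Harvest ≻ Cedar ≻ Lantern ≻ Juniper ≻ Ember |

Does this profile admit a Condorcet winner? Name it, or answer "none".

Harvest

Head-to-head results (17 friends):
Cedar vs Harvest: Harvest, 15–2.
Cedar–Juniper: Cedar 10–7.
Cedar vs Lantern: Cedar wins 9–8.
Cedar vs Ember: Cedar, 10–7.
Harvest vs Juniper: Harvest, 11–6.
Harvest vs Lantern: Harvest, 12–5.
Harvest vs Ember: Harvest, 14–3.
Juniper vs Lantern: Lantern wins 10–7.
Juniper vs Ember: Juniper wins 13–4.
Lantern vs Ember: Lantern wins 10–7.
Harvest wins every pairwise contest, so Harvest is the Condorcet winner.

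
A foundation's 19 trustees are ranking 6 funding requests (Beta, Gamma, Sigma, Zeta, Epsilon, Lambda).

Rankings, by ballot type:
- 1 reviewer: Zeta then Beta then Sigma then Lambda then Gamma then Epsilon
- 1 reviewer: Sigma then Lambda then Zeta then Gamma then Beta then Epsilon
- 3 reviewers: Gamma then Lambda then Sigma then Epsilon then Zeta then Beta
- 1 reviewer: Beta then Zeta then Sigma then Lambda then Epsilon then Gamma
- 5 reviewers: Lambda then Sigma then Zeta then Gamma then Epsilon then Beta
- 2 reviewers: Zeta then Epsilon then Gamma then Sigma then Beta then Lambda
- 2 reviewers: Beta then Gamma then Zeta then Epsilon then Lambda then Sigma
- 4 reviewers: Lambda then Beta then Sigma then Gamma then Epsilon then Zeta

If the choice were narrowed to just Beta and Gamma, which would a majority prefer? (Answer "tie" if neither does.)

Ballots ranking Beta above Gamma: 1 + 1 + 2 + 4 = 8.
Ballots ranking Gamma above Beta: 19 − 8 = 11.
Gamma wins the head-to-head 11–8.

Gamma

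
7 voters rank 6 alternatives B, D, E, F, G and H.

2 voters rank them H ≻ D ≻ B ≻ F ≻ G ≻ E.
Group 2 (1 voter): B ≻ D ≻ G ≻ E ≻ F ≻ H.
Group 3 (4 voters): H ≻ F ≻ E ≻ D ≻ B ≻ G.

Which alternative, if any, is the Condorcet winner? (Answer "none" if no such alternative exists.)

H

Pairwise majorities:
B vs D: 1 for B, 6 for D — D by 6–1.
B vs E: B is ranked higher on 2+1 = 3 ballots, E on 4. E wins 4–3.
B vs F: 2+1 = 3 for B, 4 for F — F by 4–3.
B vs G: 2+1+4 = 7 for B, 0 for G — B by 7–0.
B–H: H 6–1.
D–E: E 4–3.
D vs F: F, 4–3.
D vs G: D, 7–0.
D–H: H 6–1.
E vs F: F wins 6–1.
E vs G: 4 for E, 3 for G — E by 4–3.
E vs H: E is ranked higher on 1 ballot, H on 6. H wins 6–1.
F vs G: F wins 6–1.
F vs H: H wins 6–1.
G vs H: 1 to 6, H.
H beats each of B, D, E, F, G — H is the Condorcet winner.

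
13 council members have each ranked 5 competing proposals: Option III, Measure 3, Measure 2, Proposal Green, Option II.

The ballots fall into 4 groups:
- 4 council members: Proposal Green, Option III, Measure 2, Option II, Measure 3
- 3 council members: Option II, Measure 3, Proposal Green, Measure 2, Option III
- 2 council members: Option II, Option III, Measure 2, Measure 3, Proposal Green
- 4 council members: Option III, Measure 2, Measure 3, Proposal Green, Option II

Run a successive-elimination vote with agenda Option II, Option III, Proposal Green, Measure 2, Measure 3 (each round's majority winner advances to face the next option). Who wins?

Round 1: Option II vs Option III — 5–8, Option III advances.
Round 2: Option III vs Proposal Green — 6–7, Proposal Green advances.
Round 3: Proposal Green vs Measure 2 — 7–6, Proposal Green advances.
Round 4: Proposal Green vs Measure 3 — 4–9, Measure 3 advances.
The agenda winner is Measure 3.

Measure 3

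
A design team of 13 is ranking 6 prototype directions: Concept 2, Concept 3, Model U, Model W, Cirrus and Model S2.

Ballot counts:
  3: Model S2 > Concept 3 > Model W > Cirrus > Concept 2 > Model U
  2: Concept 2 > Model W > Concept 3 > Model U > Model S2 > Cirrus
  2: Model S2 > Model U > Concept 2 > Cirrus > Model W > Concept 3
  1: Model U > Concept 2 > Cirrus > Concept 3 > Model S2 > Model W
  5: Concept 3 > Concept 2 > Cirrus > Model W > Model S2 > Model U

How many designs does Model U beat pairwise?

0

Model U against each rival (13 engineers):
Model U vs Concept 2: Concept 2 wins 10–3.
Model U vs Concept 3: Model U is ranked higher on 2+1 = 3 ballots, Concept 3 on 10. Concept 3 wins 10–3.
Model U vs Model W: 3 to 10, Model W.
Model U vs Cirrus: 2+2+1 = 5 for Model U, 8 for Cirrus — Cirrus by 8–5.
Model U vs Model S2: 3 to 10, Model S2.
Model U beats no one; loses to Concept 2, Concept 3, Model W, Cirrus, Model S2 — 0 pairwise wins.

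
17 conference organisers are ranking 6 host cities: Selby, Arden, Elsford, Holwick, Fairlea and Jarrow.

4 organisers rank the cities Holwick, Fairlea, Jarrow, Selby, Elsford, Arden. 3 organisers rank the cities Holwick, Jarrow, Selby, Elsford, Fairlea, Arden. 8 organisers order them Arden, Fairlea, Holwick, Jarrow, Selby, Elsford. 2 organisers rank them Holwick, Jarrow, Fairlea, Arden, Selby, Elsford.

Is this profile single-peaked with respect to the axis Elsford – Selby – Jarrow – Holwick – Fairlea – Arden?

Axis positions: Elsford=1, Selby=2, Jarrow=3, Holwick=4, Fairlea=5, Arden=6.
Bloc 1 (peak Holwick at position 4): ranking walks positions 4-5-3-2-1-6, expanding outward from the peak — single-peaked.
Bloc 2 (peak Holwick at position 4): ranking walks positions 4-3-2-1-5-6, expanding outward from the peak — single-peaked.
Bloc 3 (peak Arden at position 6): ranking walks positions 6-5-4-3-2-1, expanding outward from the peak — single-peaked.
Bloc 4 (peak Holwick at position 4): ranking walks positions 4-3-5-6-2-1, expanding outward from the peak — single-peaked.
Every ranking is single-peaked on this axis.

yes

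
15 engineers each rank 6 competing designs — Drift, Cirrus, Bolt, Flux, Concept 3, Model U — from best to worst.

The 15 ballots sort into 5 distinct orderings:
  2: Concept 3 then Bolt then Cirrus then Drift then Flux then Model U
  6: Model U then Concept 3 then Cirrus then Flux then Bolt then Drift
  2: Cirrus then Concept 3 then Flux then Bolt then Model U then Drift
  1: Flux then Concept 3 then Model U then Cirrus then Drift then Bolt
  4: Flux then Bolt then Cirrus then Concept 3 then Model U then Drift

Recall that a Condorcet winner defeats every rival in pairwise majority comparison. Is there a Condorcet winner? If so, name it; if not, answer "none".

Check each pair by majority over 15 ballots:
Drift vs Cirrus: Drift is ranked higher on 0 ballots, Cirrus on 15. Cirrus wins 15–0.
Drift vs Bolt: Drift is ranked higher on 1 ballot, Bolt on 14. Bolt wins 14–1.
Drift vs Flux: 2 to 13, Flux.
Drift vs Concept 3: 0 to 15, Concept 3.
Drift vs Model U: 2 to 13, Model U.
Cirrus vs Bolt: Cirrus is ranked higher on 6+2+1 = 9 ballots, Bolt on 6. Cirrus wins 9–6.
Cirrus vs Flux: 10 to 5, Cirrus.
Cirrus vs Concept 3: Cirrus preferred on 2+4 = 6 ballots; Concept 3 wins 9–6.
Cirrus vs Model U: 2+2+4 = 8 for Cirrus, 7 for Model U — Cirrus by 8–7.
Bolt vs Flux: Bolt is ranked higher on 2 ballots, Flux on 13. Flux wins 13–2.
Bolt vs Concept 3: Bolt preferred on 4 ballots; Concept 3 wins 11–4.
Bolt vs Model U: 8 to 7, Bolt.
Flux vs Concept 3: 1+4 = 5 for Flux, 10 for Concept 3 — Concept 3 by 10–5.
Flux vs Model U: Flux preferred on 2+2+1+4 = 9 ballots; Flux wins 9–6.
Concept 3 vs Model U: Concept 3 is ranked higher on 2+2+1+4 = 9 ballots, Model U on 6. Concept 3 wins 9–6.
Concept 3 beats each of Drift, Cirrus, Bolt, Flux, Model U — Concept 3 is the Condorcet winner.

Concept 3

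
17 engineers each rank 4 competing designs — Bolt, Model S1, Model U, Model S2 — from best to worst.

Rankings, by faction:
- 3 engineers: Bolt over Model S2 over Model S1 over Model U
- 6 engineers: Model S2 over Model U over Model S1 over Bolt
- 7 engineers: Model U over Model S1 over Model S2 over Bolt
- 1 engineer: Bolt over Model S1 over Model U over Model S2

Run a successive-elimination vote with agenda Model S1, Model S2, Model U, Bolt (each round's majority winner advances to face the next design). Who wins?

Model S2

Round 1: Model S1 vs Model S2 — 8–9, Model S2 advances.
Round 2: Model S2 vs Model U — 9–8, Model S2 advances.
Round 3: Model S2 vs Bolt — 13–4, Model S2 advances.
The agenda winner is Model S2.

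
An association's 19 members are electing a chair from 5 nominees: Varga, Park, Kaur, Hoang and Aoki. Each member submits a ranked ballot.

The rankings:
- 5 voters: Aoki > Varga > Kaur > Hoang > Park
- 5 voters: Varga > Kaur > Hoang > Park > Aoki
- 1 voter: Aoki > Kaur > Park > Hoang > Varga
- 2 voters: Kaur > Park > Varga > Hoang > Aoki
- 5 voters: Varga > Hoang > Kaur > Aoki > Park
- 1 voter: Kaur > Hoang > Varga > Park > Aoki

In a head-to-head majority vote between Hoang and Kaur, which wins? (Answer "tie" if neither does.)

Ballots ranking Hoang above Kaur: 5.
Ballots ranking Kaur above Hoang: 19 − 5 = 14.
Kaur wins the head-to-head 14–5.

Kaur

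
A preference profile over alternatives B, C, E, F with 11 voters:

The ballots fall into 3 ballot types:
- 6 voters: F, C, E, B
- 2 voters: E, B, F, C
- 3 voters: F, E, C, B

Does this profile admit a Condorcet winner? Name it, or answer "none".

Head-to-head results (11 voters):
B–C: C 9–2.
B vs E: E, 11–0.
B vs F: F wins 9–2.
C–E: C 6–5.
C vs F: F, 11–0.
E vs F: F wins 9–2.
F wins every pairwise contest, so F is the Condorcet winner.

F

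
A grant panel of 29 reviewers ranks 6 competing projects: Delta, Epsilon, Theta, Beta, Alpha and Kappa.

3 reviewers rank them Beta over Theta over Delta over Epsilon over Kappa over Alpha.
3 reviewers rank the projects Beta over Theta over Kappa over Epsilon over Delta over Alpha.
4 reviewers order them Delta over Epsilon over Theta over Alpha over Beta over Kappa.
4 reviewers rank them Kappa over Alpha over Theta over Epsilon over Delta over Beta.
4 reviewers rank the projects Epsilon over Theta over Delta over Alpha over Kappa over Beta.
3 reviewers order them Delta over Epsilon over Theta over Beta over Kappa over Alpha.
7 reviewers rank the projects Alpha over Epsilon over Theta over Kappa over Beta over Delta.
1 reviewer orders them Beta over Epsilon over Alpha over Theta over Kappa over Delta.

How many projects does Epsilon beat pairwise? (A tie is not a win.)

Epsilon against each rival (29 reviewers):
Epsilon vs Delta: Epsilon wins 19–10.
Epsilon vs Theta: Epsilon wins 19–10.
Epsilon vs Beta: Epsilon wins 22–7.
Epsilon vs Alpha: Epsilon preferred on 3+3+4+4+3+1 = 18 ballots; Epsilon wins 18–11.
Epsilon vs Kappa: Epsilon wins 22–7.
Epsilon beats Delta, Theta, Beta, Alpha, Kappa — 5 pairwise wins.

5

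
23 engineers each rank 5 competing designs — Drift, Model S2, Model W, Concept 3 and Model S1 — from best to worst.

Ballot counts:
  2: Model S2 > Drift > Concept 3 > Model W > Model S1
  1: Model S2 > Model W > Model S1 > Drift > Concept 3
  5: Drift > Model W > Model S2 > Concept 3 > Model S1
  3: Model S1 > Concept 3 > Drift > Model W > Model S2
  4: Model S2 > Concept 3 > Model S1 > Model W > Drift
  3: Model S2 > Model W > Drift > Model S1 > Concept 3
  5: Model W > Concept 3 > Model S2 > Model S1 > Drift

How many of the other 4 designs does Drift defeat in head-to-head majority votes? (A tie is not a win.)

0

Drift against each rival (23 engineers):
Drift vs Model S2: 5+3 = 8 for Drift, 15 for Model S2 — Model S2 by 15–8.
Drift vs Model W: 10 to 13, Model W.
Drift vs Concept 3: Drift is ranked higher on 2+1+5+3 = 11 ballots, Concept 3 on 12. Concept 3 wins 12–11.
Drift vs Model S1: 2+5+3 = 10 for Drift, 13 for Model S1 — Model S1 by 13–10.
Drift beats no one; loses to Model S2, Model W, Concept 3, Model S1 — 0 pairwise wins.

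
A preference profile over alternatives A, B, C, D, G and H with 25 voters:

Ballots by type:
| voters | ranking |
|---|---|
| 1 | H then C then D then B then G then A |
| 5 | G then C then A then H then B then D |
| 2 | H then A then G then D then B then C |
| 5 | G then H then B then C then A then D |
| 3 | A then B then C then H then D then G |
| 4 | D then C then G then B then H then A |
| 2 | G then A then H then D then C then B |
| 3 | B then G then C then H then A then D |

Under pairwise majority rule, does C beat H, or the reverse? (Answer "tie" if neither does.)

C

Ballots ranking C above H: 5 + 3 + 4 + 3 = 15.
Ballots ranking H above C: 25 − 15 = 10.
C wins the head-to-head 15–10.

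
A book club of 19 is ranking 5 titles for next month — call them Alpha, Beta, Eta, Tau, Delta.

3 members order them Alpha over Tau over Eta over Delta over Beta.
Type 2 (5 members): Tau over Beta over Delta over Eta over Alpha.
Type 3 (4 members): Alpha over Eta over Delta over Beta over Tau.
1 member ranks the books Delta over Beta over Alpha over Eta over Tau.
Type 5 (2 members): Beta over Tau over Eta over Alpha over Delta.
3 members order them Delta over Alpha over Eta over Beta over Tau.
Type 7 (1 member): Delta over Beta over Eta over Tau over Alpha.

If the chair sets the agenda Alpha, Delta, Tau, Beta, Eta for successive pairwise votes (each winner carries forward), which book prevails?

Round 1: Alpha vs Delta — 9–10, Delta advances.
Round 2: Delta vs Tau — 9–10, Tau advances.
Round 3: Tau vs Beta — 8–11, Beta advances.
Round 4: Beta vs Eta — 9–10, Eta advances.
The agenda winner is Eta.

Eta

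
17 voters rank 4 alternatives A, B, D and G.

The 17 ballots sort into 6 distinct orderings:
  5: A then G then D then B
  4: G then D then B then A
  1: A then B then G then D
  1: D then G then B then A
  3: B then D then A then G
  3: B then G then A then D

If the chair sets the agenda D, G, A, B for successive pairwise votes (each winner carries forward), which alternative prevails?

Round 1: D vs G — 4–13, G advances.
Round 2: G vs A — 8–9, A advances.
Round 3: A vs B — 6–11, B advances.
The agenda winner is B.

B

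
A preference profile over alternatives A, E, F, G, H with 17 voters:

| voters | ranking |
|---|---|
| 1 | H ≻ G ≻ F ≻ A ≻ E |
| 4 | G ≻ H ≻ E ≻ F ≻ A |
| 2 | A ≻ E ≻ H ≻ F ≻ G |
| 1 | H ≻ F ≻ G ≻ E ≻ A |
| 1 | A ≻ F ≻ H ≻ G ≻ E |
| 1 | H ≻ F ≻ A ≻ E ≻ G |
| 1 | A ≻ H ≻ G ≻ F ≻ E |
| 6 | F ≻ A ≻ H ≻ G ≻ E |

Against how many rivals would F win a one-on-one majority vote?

3

F against each rival (17 voters):
F vs A: F wins 13–4.
F vs E: 1+1+1+1+1+6 = 11 for F, 6 for E — F by 11–6.
F vs G: 11 to 6, F.
F vs H: F preferred on 1+6 = 7 ballots; H wins 10–7.
F beats A, E, G; loses to H — 3 pairwise wins.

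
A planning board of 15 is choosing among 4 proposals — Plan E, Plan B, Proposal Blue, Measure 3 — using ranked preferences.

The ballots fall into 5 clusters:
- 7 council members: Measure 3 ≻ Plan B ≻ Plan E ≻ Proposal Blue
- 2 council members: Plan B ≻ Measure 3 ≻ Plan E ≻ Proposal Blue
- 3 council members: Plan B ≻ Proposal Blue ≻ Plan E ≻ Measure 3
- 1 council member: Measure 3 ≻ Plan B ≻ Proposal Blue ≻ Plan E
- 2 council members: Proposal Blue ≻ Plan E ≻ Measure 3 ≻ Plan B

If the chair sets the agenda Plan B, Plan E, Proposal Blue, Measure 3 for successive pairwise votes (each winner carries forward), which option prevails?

Round 1: Plan B vs Plan E — 13–2, Plan B advances.
Round 2: Plan B vs Proposal Blue — 13–2, Plan B advances.
Round 3: Plan B vs Measure 3 — 5–10, Measure 3 advances.
The agenda winner is Measure 3.

Measure 3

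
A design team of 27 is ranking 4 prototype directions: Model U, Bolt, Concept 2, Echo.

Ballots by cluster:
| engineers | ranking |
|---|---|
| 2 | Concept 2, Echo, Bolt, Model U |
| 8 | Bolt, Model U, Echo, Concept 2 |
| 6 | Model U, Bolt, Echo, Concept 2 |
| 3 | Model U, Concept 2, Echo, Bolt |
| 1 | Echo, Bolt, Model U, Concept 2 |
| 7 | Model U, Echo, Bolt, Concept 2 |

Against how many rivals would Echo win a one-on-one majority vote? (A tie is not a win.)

Echo against each rival (27 engineers):
Echo vs Model U: Model U wins 24–3.
Echo vs Bolt: 2+3+1+7 = 13 for Echo, 14 for Bolt — Bolt by 14–13.
Echo vs Concept 2: Echo, 22–5.
Echo beats Concept 2; loses to Model U, Bolt — 1 pairwise win.

1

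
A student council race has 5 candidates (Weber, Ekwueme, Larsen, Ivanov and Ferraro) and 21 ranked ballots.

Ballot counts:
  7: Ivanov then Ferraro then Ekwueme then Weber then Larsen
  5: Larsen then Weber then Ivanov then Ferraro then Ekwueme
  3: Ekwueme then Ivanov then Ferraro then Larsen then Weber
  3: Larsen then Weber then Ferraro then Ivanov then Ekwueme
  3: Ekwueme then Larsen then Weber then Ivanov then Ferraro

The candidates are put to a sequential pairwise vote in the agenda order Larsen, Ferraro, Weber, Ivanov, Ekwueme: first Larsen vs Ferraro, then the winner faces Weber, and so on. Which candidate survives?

Ekwueme

Round 1: Larsen vs Ferraro — 11–10, Larsen advances.
Round 2: Larsen vs Weber — 14–7, Larsen advances.
Round 3: Larsen vs Ivanov — 11–10, Larsen advances.
Round 4: Larsen vs Ekwueme — 8–13, Ekwueme advances.
Ekwueme survives the agenda.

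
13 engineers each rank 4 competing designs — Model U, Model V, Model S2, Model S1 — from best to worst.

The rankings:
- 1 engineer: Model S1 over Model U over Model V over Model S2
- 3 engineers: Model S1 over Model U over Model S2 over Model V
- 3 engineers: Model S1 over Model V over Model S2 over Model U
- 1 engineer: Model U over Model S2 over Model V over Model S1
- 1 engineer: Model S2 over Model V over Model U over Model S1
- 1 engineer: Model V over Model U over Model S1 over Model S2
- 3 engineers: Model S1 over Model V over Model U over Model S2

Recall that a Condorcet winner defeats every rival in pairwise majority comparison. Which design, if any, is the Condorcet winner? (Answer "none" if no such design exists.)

Check each pair by majority over 13 ballots:
Model U–Model V: Model V 8–5.
Model U vs Model S2: Model U, 9–4.
Model U vs Model S1: Model S1 wins 10–3.
Model V vs Model S2: Model V, 8–5.
Model V–Model S1: Model S1 10–3.
Model S2 vs Model S1: Model S1, 11–2.
Model S1 beats each of Model U, Model V, Model S2 — Model S1 is the Condorcet winner.

Model S1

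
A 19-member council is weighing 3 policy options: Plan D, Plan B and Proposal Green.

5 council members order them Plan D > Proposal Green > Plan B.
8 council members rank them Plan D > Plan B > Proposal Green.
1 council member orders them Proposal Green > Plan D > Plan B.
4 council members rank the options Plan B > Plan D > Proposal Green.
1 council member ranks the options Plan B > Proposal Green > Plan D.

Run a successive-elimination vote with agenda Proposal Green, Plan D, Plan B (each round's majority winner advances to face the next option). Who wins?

Round 1: Proposal Green vs Plan D — 2–17, Plan D advances.
Round 2: Plan D vs Plan B — 14–5, Plan D advances.
Plan D survives the agenda.

Plan D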